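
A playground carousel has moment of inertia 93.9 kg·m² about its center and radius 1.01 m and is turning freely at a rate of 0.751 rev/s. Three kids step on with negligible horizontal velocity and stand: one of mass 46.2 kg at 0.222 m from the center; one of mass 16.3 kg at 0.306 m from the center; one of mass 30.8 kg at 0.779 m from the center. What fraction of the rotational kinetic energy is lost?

fraction ≈ 0.193

The added mass arrives with no angular momentum about the center, and any external torque about the center is negligible, so the system's angular momentum is conserved.
Added inertia Σmr² = (46.2)(0.222)² + (16.3)(0.306)² + (30.8)(0.779)² = 22.49 kg·m²; I_f = 93.90 + 22.49 = 116.4 kg·m².
ω_f = I_p ω_i / I_f = (93.90)(0.751) / 116.4 = 0.6059 rev/s.
KE_i = ½(93.90)(4.719 rad/s)² = 1045 J; KE_f = ½(116.4)(3.807)² = 843.4 J.
Fraction lost = 0.1933.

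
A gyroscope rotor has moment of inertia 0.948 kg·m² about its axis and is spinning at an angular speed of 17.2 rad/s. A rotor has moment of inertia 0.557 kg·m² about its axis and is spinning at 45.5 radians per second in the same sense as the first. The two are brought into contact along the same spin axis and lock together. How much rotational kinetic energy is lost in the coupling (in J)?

ΔKE lost ≈ 140 J

The coupling torques are internal; angular momentum about the shared axis is conserved.
Taking A's sense as positive: L = (0.9480)(17.2) + (0.5570)(45.5) = 41.65 kg·m²·rad/s.
Combined I = 0.9480 + 0.5570 = 1.505 kg·m².
ω_f = L / I = 41.65 / 1.505 = 27.67 rad/s.
KE_i = ½ΣIω² = 716.8 J; KE_f = ½(1.505)(27.67)² = 576.3 J.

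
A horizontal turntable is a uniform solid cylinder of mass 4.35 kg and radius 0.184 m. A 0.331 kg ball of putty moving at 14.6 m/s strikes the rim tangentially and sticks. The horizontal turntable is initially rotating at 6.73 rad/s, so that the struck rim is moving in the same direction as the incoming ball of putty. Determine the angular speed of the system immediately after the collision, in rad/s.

About the axle the impulsive forces during the collision are internal, so angular momentum about that axis is conserved.
I_p = ½(4.35)(0.184)² = 0.07364 kg·m². Taking the sense of the ball of putty's angular momentum as positive, L_{ball} = m v R = (0.331)(14.6)(0.184) = 0.8892 kg·m²/s.
L_i = +I_p ω_p + m v R = +(0.07364)(6.73) + 0.8892 = 1.385 kg·m²/s.
After sticking, I_f = I_p + m R² = 0.07364 + (0.331)(0.184)² = 0.08484 kg·m².
ω_f = L_i / I_f = 1.385 / 0.08484 = 16.32 rad/s.

|ω_f| ≈ 16.3 rad/s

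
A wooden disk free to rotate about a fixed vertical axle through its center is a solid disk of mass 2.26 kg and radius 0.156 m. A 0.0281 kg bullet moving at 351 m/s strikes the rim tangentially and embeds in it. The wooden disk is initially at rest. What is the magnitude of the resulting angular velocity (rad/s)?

About the axle the impulsive forces during the collision are internal, so angular momentum about that axis is conserved.
I_p = ½(2.26)(0.156)² = 0.02750 kg·m². Taking the sense of the bullet's angular momentum as positive, L_{bullet} = m v R = (0.0281)(351)(0.156) = 1.539 kg·m²/s.
L_i = 0 + 1.539 = 1.539 kg·m²/s.
After sticking, I_f = I_p + m R² = 0.02750 + (0.0281)(0.156)² = 0.02818 kg·m².
ω_f = L_i / I_f = 1.539 / 0.02818 = 54.59 rad/s.

|ω_f| ≈ 54.6 rad/s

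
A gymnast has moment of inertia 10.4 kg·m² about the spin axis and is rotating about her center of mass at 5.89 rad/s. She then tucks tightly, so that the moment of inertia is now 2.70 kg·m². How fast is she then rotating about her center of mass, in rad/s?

With no external torque about the axis, L is conserved: I₁ω₁ = I₂ω₂.
ω₂ = I₁ω₁ / I₂ = (10.40)(5.89 rad/s) / (2.700) = 22.69 rad/s.

ω₂ ≈ 22.7 rad/s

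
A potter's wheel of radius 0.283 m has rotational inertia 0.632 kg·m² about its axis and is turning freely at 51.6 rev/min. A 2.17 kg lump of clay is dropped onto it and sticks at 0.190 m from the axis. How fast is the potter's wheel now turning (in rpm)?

ω_f ≈ 45.9 rpm

The added mass arrives with no angular momentum about the axis, and any external torque about the axis is negligible, so the system's angular momentum is conserved.
Added inertia Σmr² = (2.17)(0.190)² = 0.07834 kg·m²; I_f = 0.6320 + 0.07834 = 0.7103 kg·m².
ω_f = I_p ω_i / I_f = (0.6320)(51.6) / 0.7103 = 45.91 rpm.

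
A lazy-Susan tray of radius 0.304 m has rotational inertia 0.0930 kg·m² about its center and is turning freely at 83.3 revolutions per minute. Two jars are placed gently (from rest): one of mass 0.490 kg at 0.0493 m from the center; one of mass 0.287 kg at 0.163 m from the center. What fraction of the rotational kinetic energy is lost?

The added mass arrives with no angular momentum about the center, and any external torque about the center is negligible, so the system's angular momentum is conserved.
Added inertia Σmr² = (0.490)(0.0493)² + (0.287)(0.163)² = 0.008816 kg·m²; I_f = 0.09300 + 0.008816 = 0.1018 kg·m².
ω_f = I_p ω_i / I_f = (0.09300)(83.3) / 0.1018 = 76.09 rpm.
KE_i = ½(0.09300)(8.723 rad/s)² = 3.538 J; KE_f = ½(0.1018)(7.968)² = 3.232 J.
Fraction lost = 0.08659.

fraction ≈ 0.0866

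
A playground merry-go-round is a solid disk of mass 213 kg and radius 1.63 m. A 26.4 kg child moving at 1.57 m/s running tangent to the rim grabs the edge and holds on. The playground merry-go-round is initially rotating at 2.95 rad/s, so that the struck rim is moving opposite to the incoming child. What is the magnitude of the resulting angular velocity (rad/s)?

About the axle the impulsive forces during the collision are internal, so angular momentum about that axis is conserved.
I_p = ½(213)(1.63)² = 283.0 kg·m². Taking the sense of the child's angular momentum as positive, L_{child} = m v R = (26.4)(1.57)(1.63) = 67.56 kg·m²/s.
L_i = −I_p ω_p + m v R = −(283.0)(2.95) + 67.56 = -767.2 kg·m²/s.
After sticking, I_f = I_p + m R² = 283.0 + (26.4)(1.63)² = 353.1 kg·m².
ω_f = L_i / I_f = -767.2 / 353.1 = -2.173 rad/s.

|ω_f| ≈ 2.17 rad/s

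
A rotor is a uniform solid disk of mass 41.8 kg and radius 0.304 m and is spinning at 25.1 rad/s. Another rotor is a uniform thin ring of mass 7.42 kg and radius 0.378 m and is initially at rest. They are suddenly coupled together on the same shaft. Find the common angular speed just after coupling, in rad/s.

The coupling torques are internal; angular momentum about the shared axis is conserved.
Moments of inertia: I_A = ½(41.8)(0.304)² = 1.931 kg·m²; I_B = (7.42)(0.378)² = 1.060 kg·m².
Taking A's sense as positive: L = (1.931)(25.1) = 48.48 kg·m²·rad/s.
Combined I = 1.931 + 1.060 = 2.992 kg·m².
ω_f = L / I = 48.48 / 2.992 = 16.21 rad/s.

|ω_f| ≈ 16.2 rad/s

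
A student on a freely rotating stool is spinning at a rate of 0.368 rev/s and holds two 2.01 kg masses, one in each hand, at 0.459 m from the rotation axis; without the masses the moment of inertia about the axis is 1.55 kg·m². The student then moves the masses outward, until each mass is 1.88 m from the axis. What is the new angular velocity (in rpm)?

ω₂ ≈ 3.36 rpm

Angular momentum about the spin axis is conserved since the torque about it is zero.
I₁ = 1.55 + 2(2.01)(0.459)² = 2.397 kg·m²; I₂ = 1.55 + 2(2.01)(1.88)² = 15.76 kg·m².
ω₂ = I₁ω₁ / I₂ = (2.397)(0.368 rev/s) / (15.76) = 0.05598 rev/s = 3.359 rpm.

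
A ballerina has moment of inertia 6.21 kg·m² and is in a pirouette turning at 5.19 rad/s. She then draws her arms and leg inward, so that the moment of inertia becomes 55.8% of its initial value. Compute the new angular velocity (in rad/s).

ω₂ ≈ 9.30 rad/s

Angular momentum about the spin axis is conserved since the torque about it is zero.
I₂ = 0.558 × 6.21 = 3.465 kg·m².
ω₂ = I₁ω₁ / I₂ = (6.210)(5.19 rad/s) / (3.465) = 9.301 rad/s.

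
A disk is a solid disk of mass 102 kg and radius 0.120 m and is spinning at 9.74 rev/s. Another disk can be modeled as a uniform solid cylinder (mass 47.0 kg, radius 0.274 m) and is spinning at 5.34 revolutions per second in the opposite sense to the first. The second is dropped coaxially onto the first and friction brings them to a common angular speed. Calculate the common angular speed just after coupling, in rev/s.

The coupling torques are internal; angular momentum about the shared axis is conserved.
Moments of inertia: I_A = ½(102)(0.120)² = 0.7344 kg·m²; I_B = ½(47.0)(0.274)² = 1.764 kg·m².
Taking A's sense as positive: L = (0.7344)(9.74) − (1.764)(5.34) = -2.268 kg·m²·rev/s.
Combined I = 0.7344 + 1.764 = 2.499 kg·m².
ω_f = L / I = -2.268 / 2.499 = -0.9078 rev/s.

|ω_f| ≈ 0.908 rev/s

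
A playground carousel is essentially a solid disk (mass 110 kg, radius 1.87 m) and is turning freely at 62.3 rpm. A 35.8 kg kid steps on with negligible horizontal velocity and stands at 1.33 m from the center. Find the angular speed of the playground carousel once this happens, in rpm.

ω_f ≈ 46.9 rpm

No external torque acts about the center; L_before = L_after.
I_p = ½(110)(1.87)² = 192.3 kg·m².
Added inertia Σmr² = (35.8)(1.33)² = 63.33 kg·m²; I_f = 192.3 + 63.33 = 255.7 kg·m².
ω_f = I_p ω_i / I_f = (192.3)(62.3) / 255.7 = 46.87 rpm.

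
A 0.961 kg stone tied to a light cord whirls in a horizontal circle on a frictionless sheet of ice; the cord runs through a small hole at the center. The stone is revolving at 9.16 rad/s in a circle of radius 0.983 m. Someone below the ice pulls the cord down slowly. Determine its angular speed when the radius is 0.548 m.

No torque about the axis ⇒ m r₁² ω₁ = m r₂² ω₂.
ω₂ = ω₁ (r₁/r₂)² = (9.16)(0.983/0.548)² = 29.47 rad/s.

ω₂ ≈ 29.5 rad/s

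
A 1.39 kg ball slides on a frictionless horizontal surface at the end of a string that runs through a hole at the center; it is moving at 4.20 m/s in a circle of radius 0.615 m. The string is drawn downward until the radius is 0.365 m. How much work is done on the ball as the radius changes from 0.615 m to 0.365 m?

Central (radial) force ⇒ zero torque about the center ⇒ m v r is constant.
v₂ = v₁ r₁ / r₂ = (4.20)(0.615) / (0.365) = 7.077 m/s.
W = ΔKE = ½m(v₂² − v₁²) = 22.55 J.

W ≈ 22.5 J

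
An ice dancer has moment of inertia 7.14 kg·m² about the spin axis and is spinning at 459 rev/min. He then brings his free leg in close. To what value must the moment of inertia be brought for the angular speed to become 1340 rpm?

I₂ ≈ 2.45 kg·m²

No external torque acts about the spin axis, so angular momentum is conserved.
I₂ = I₁ω₁ / ω₂ = (7.14)(459) / (1340) = 2.446 kg·m².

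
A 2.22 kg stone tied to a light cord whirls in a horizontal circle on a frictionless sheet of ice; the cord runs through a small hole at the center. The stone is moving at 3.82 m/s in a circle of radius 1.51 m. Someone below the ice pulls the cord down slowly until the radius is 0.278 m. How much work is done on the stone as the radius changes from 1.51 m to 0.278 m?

The only horizontal force on the mass is along the cord (radial), so it exerts no torque about the hole and angular momentum m v r is conserved.
v₂ = v₁ r₁ / r₂ = (3.82)(1.51) / (0.278) = 20.75 m/s.
W = ΔKE = ½m(v₂² − v₁²) = 461.7 J.

W ≈ 462 J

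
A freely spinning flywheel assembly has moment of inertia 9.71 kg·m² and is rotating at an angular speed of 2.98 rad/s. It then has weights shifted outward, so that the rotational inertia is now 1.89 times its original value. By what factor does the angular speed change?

No external torque acts about the spin axis, so angular momentum is conserved.
I₂ = 1.89 × 9.71 = 18.35 kg·m².
ω₂/ω₁ = I₁/I₂ = 9.710 / 18.35 = 0.5291.

ω₂/ω₁ ≈ 0.529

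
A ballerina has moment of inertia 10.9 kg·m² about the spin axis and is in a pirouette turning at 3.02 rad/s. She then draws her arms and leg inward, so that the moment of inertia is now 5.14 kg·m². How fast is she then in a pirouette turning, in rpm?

No external torque acts about the spin axis, so angular momentum is conserved.
ω₂ = I₁ω₁ / I₂ = (10.90)(3.02 rad/s) / (5.140) = 6.404 rad/s = 61.16 rpm.

ω₂ ≈ 61.2 rpm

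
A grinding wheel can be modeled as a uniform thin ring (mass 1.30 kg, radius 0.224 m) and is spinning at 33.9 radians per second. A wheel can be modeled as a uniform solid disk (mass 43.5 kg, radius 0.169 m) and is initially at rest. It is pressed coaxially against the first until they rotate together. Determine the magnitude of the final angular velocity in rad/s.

No external torque acts about the common axis, so total angular momentum is conserved.
Moments of inertia: I_A = (1.30)(0.224)² = 0.06523 kg·m²; I_B = ½(43.5)(0.169)² = 0.6212 kg·m².
Taking A's sense as positive: L = (0.06523)(33.9) = 2.211 kg·m²·rad/s.
Combined I = 0.06523 + 0.6212 = 0.6864 kg·m².
ω_f = L / I = 2.211 / 0.6864 = 3.221 rad/s.

|ω_f| ≈ 3.22 rad/s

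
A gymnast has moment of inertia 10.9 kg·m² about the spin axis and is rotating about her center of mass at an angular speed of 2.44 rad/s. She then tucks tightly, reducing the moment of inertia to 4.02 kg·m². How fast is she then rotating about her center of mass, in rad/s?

With no external torque about the axis, L is conserved: I₁ω₁ = I₂ω₂.
ω₂ = I₁ω₁ / I₂ = (10.90)(2.44 rad/s) / (4.020) = 6.616 rad/s.

ω₂ ≈ 6.62 rad/s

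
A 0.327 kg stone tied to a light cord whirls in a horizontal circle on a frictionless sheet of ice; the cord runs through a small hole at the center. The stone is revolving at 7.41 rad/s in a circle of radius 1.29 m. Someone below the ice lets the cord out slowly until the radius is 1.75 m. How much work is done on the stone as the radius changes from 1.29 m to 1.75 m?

The constraining force is radial, so m r² ω about the center is conserved.
ω₂ = ω₁ (r₁/r₂)² = (7.41)(1.29/1.75)² = 4.026 rad/s.
W = ΔKE = ½m(v₂² − v₁²) = -6.822 J.

W ≈ -6.82 J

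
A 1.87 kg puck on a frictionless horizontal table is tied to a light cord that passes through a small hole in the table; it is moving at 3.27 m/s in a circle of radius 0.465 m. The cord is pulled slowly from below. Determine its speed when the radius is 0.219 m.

Central (radial) force ⇒ zero torque about the center ⇒ m v r is constant.
v₂ = v₁ r₁ / r₂ = (3.27)(0.465) / (0.219) = 6.943 m/s.

v₂ ≈ 6.94 m/s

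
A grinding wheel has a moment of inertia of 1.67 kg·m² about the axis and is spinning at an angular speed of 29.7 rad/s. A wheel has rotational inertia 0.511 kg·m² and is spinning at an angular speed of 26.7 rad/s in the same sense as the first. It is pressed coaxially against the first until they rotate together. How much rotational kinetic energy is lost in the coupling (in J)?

ΔKE lost ≈ 1.76 J

No external torque acts about the common axis, so total angular momentum is conserved.
Taking A's sense as positive: L = (1.670)(29.7) + (0.5110)(26.7) = 63.24 kg·m²·rad/s.
Combined I = 1.670 + 0.5110 = 2.181 kg·m².
ω_f = L / I = 63.24 / 2.181 = 29.00 rad/s.
KE_i = ½ΣIω² = 918.7 J; KE_f = ½(2.181)(29.00)² = 916.9 J.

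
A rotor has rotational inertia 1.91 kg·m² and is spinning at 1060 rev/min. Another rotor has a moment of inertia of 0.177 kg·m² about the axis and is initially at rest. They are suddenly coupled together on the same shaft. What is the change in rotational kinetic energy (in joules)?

The coupling torques are internal; angular momentum about the shared axis is conserved.
Taking A's sense as positive: L = (1.910)(1060) = 2025 kg·m²·rpm.
Combined I = 1.910 + 0.1770 = 2.087 kg·m².
ω_f = L / I = 2025 / 2.087 = 970.1 rpm.
KE_i = ½ΣIω² = 11770 J; KE_f = ½(2.087)(101.6)² = 10770 J.

ΔKE ≈ -998 J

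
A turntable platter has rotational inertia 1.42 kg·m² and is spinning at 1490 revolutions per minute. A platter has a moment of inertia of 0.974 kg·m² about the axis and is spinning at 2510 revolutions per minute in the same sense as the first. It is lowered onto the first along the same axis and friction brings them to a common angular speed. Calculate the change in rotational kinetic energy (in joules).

ΔKE ≈ -3300 J

The coupling torques are internal; angular momentum about the shared axis is conserved.
Taking A's sense as positive: L = (1.420)(1490) + (0.9740)(2510) = 4561 kg·m²·rpm.
Combined I = 1.420 + 0.9740 = 2.394 kg·m².
ω_f = L / I = 4561 / 2.394 = 1905 rpm.
KE_i = ½ΣIω² = 50930 J; KE_f = ½(2.394)(199.5)² = 47640 J.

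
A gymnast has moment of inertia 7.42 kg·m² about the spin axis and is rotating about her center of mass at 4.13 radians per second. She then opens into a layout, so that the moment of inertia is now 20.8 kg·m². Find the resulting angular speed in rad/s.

Angular momentum about the spin axis is conserved since the torque about it is zero.
ω₂ = I₁ω₁ / I₂ = (7.420)(4.13 rad/s) / (20.80) = 1.473 rad/s.

ω₂ ≈ 1.47 rad/s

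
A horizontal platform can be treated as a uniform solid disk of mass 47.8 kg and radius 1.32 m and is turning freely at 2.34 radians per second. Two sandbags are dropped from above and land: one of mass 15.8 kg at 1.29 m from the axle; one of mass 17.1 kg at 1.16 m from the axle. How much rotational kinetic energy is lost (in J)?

No external torque acts about the axle; L_before = L_after.
I_p = ½(47.8)(1.32)² = 41.64 kg·m².
Added inertia Σmr² = (15.8)(1.29)² + (17.1)(1.16)² = 49.30 kg·m²; I_f = 41.64 + 49.30 = 90.95 kg·m².
ω_f = I_p ω_i / I_f = (41.64)(2.34) / 90.95 = 1.071 rad/s.
KE_i = ½(41.64)(2.340 rad/s)² = 114.0 J; KE_f = ½(90.95)(1.071)² = 52.20 J.

energy lost ≈ 61.8 J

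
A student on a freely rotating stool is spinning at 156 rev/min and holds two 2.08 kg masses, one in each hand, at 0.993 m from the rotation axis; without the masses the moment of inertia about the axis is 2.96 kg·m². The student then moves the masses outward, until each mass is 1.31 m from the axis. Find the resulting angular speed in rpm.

Angular momentum about the spin axis is conserved since the torque about it is zero.
I₁ = 2.96 + 2(2.08)(0.993)² = 7.062 kg·m²; I₂ = 2.96 + 2(2.08)(1.31)² = 10.10 kg·m².
ω₂ = I₁ω₁ / I₂ = (7.062)(156 rpm) / (10.10) = 109.1 rpm.

ω₂ ≈ 109 rpm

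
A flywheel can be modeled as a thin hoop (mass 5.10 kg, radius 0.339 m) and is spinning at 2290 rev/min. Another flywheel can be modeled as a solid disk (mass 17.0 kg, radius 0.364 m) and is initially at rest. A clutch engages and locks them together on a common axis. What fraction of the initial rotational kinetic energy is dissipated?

fraction ≈ 0.658

No external torque acts about the common axis, so total angular momentum is conserved.
Moments of inertia: I_A = (5.10)(0.339)² = 0.5861 kg·m²; I_B = ½(17.0)(0.364)² = 1.126 kg·m².
Taking A's sense as positive: L = (0.5861)(2290) = 1342 kg·m²·rpm.
Combined I = 0.5861 + 1.126 = 1.712 kg·m².
ω_f = L / I = 1342 / 1.712 = 783.8 rpm.
KE_i = ½ΣIω² = 16850 J; KE_f = ½(1.712)(82.08)² = 5768 J.
Fraction dissipated = (KE_i − KE_f)/KE_i = 0.6577.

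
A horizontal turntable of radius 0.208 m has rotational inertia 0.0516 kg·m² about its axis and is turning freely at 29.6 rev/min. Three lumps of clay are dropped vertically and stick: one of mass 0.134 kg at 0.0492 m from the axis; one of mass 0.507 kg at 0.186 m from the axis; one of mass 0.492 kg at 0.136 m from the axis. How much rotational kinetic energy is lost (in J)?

The added mass arrives with no angular momentum about the axis, and any external torque about the axis is negligible, so the system's angular momentum is conserved.
Added inertia Σmr² = (0.134)(0.0492)² + (0.507)(0.186)² + (0.492)(0.136)² = 0.02696 kg·m²; I_f = 0.05160 + 0.02696 = 0.07856 kg·m².
ω_f = I_p ω_i / I_f = (0.05160)(29.6) / 0.07856 = 19.44 rpm.
KE_i = ½(0.05160)(3.100 rad/s)² = 0.2479 J; KE_f = ½(0.07856)(2.036)² = 0.1628 J.

energy lost ≈ 0.0851 J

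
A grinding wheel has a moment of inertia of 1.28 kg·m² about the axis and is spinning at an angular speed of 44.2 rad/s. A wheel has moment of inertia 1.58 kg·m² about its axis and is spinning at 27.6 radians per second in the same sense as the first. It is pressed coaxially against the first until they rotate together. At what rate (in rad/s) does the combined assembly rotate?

The coupling torques are internal; angular momentum about the shared axis is conserved.
Taking A's sense as positive: L = (1.280)(44.2) + (1.580)(27.6) = 100.2 kg·m²·rad/s.
Combined I = 1.280 + 1.580 = 2.860 kg·m².
ω_f = L / I = 100.2 / 2.860 = 35.03 rad/s.

|ω_f| ≈ 35.0 rad/s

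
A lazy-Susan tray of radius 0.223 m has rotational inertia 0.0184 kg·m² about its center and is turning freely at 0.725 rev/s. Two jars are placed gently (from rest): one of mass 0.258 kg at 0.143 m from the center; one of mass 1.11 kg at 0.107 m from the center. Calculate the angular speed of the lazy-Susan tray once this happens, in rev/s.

The added mass arrives with no angular momentum about the center, and any external torque about the center is negligible, so the system's angular momentum is conserved.
Added inertia Σmr² = (0.258)(0.143)² + (1.11)(0.107)² = 0.01798 kg·m²; I_f = 0.01840 + 0.01798 = 0.03638 kg·m².
ω_f = I_p ω_i / I_f = (0.01840)(0.725) / 0.03638 = 0.3666 rev/s.

ω_f ≈ 0.367 rev/s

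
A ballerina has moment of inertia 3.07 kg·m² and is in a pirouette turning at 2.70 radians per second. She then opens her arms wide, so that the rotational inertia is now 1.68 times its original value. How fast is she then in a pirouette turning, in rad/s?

With no external torque about the axis, L is conserved: I₁ω₁ = I₂ω₂.
I₂ = 1.68 × 3.07 = 5.158 kg·m².
ω₂ = I₁ω₁ / I₂ = (3.070)(2.70 rad/s) / (5.158) = 1.607 rad/s.

ω₂ ≈ 1.61 rad/s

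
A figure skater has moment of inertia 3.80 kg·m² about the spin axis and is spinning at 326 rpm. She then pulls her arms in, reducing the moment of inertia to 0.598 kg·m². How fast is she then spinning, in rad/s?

Angular momentum about the spin axis is conserved since the torque about it is zero.
ω₂ = I₁ω₁ / I₂ = (3.800)(326 rpm) / (0.5980) = 2072 rpm = 216.9 rad/s.

ω₂ ≈ 217 rad/s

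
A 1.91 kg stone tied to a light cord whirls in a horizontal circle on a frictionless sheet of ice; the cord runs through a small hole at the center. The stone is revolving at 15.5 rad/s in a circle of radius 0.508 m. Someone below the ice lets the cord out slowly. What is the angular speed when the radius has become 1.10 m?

ω₂ ≈ 3.31 rad/s

No torque about the axis ⇒ m r₁² ω₁ = m r₂² ω₂.
ω₂ = ω₁ (r₁/r₂)² = (15.5)(0.508/1.10)² = 3.306 rad/s.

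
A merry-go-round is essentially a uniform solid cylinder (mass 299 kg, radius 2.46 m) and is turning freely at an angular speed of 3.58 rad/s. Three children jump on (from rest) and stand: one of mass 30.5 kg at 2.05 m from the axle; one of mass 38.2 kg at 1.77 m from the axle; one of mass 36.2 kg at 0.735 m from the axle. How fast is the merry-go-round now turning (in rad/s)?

ω_f ≈ 2.76 rad/s

The added mass arrives with no angular momentum about the axle, and any external torque about the axle is negligible, so the system's angular momentum is conserved.
I_p = ½(299)(2.46)² = 904.7 kg·m².
Added inertia Σmr² = (30.5)(2.05)² + (38.2)(1.77)² + (36.2)(0.735)² = 267.4 kg·m²; I_f = 904.7 + 267.4 = 1172 kg·m².
ω_f = I_p ω_i / I_f = (904.7)(3.58) / 1172 = 2.763 rad/s.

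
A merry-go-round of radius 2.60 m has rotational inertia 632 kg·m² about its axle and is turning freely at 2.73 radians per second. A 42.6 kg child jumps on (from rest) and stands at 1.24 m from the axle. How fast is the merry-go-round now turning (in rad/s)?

ω_f ≈ 2.47 rad/s

The added mass arrives with no angular momentum about the axle, and any external torque about the axle is negligible, so the system's angular momentum is conserved.
Added inertia Σmr² = (42.6)(1.24)² = 65.50 kg·m²; I_f = 632.0 + 65.50 = 697.5 kg·m².
ω_f = I_p ω_i / I_f = (632.0)(2.73) / 697.5 = 2.474 rad/s.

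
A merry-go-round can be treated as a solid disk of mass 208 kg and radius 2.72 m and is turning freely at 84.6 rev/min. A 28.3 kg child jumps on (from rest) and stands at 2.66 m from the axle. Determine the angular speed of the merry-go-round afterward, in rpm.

No external torque acts about the axle; L_before = L_after.
I_p = ½(208)(2.72)² = 769.4 kg·m².
Added inertia Σmr² = (28.3)(2.66)² = 200.2 kg·m²; I_f = 769.4 + 200.2 = 969.7 kg·m².
ω_f = I_p ω_i / I_f = (769.4)(84.6) / 969.7 = 67.13 rpm.

ω_f ≈ 67.1 rpm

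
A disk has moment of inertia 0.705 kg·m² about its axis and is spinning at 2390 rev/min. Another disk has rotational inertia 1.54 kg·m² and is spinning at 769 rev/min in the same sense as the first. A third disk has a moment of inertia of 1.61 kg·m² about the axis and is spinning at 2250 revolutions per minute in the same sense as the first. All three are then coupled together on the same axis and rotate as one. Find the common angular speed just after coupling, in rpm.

|ω_f| ≈ 1680 rpm

No external torque acts about the common axis, so total angular momentum is conserved.
Taking A's sense as positive: L = (0.7050)(2390) + (1.540)(769) + (1.610)(2250) = 6492 kg·m²·rpm.
Combined I = 0.7050 + 1.540 + 1.610 = 3.855 kg·m².
ω_f = L / I = 6492 / 3.855 = 1684 rpm.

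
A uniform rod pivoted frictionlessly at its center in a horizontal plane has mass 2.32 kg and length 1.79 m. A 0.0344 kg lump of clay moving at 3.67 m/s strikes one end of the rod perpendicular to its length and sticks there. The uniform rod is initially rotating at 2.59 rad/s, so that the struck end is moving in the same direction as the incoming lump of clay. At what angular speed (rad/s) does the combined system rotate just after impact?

About the pivot the impulsive forces during the collision are internal, so angular momentum about that axis is conserved.
I_p = (1/12)(2.32)(1.79)² = 0.6195 kg·m². Taking the sense of the lump of clay's angular momentum as positive, L_{lump} = m v R = (0.0344)(3.67)(1.79/2) = 0.1130 kg·m²/s.
L_i = +I_p ω_p + m v R = +(0.6195)(2.59) + 0.1130 = 1.717 kg·m²/s.
After sticking, I_f = I_p + m R² = 0.6195 + (0.0344)(1.79/2)² = 0.6470 kg·m².
ω_f = L_i / I_f = 1.717 / 0.6470 = 2.654 rad/s.

|ω_f| ≈ 2.65 rad/s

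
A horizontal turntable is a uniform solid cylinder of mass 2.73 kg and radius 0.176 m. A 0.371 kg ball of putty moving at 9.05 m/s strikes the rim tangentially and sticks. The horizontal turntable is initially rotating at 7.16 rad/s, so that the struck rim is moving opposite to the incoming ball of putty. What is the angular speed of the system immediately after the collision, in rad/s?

The axle reaction passes through the axle and exerts no torque about it; angular momentum about the axle is conserved through the impact.
I_p = ½(2.73)(0.176)² = 0.04228 kg·m². Taking the sense of the ball of putty's angular momentum as positive, L_{ball} = m v R = (0.371)(9.05)(0.176) = 0.5909 kg·m²/s.
L_i = −I_p ω_p + m v R = −(0.04228)(7.16) + 0.5909 = 0.2882 kg·m²/s.
After sticking, I_f = I_p + m R² = 0.04228 + (0.371)(0.176)² = 0.05377 kg·m².
ω_f = L_i / I_f = 0.2882 / 0.05377 = 5.359 rad/s.

|ω_f| ≈ 5.36 rad/s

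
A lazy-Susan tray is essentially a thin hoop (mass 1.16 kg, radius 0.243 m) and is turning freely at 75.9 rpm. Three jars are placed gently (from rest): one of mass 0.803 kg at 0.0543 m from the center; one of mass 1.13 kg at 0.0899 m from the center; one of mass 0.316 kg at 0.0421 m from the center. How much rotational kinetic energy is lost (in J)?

No external torque acts about the center; L_before = L_after.
I_p = (1.16)(0.243)² = 0.06850 kg·m².
Added inertia Σmr² = (0.803)(0.0543)² + (1.13)(0.0899)² + (0.316)(0.0421)² = 0.01206 kg·m²; I_f = 0.06850 + 0.01206 = 0.08056 kg·m².
ω_f = I_p ω_i / I_f = (0.06850)(75.9) / 0.08056 = 64.54 rpm.
KE_i = ½(0.06850)(7.948 rad/s)² = 2.164 J; KE_f = ½(0.08056)(6.758)² = 1.840 J.

energy lost ≈ 0.324 J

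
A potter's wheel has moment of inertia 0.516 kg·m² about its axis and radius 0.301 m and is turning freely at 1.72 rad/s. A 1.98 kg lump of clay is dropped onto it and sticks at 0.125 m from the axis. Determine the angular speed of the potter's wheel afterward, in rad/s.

The added mass arrives with no angular momentum about the axis, and any external torque about the axis is negligible, so the system's angular momentum is conserved.
Added inertia Σmr² = (1.98)(0.125)² = 0.03094 kg·m²; I_f = 0.5160 + 0.03094 = 0.5469 kg·m².
ω_f = I_p ω_i / I_f = (0.5160)(1.72) / 0.5469 = 1.623 rad/s.

ω_f ≈ 1.62 rad/s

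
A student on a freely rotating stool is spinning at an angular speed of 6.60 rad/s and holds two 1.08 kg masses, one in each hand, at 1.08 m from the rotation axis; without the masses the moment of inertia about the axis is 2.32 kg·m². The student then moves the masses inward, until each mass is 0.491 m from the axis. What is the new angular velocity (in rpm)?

ω₂ ≈ 107 rpm

No external torque acts about the spin axis, so angular momentum is conserved.
I₁ = 2.32 + 2(1.08)(1.08)² = 4.839 kg·m²; I₂ = 2.32 + 2(1.08)(0.491)² = 2.841 kg·m².
ω₂ = I₁ω₁ / I₂ = (4.839)(6.60 rad/s) / (2.841) = 11.24 rad/s = 107.4 rpm.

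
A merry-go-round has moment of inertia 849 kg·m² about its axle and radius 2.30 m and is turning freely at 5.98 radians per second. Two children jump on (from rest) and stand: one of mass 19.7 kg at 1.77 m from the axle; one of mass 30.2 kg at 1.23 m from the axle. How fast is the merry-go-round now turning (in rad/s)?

ω_f ≈ 5.31 rad/s

The added mass arrives with no angular momentum about the axle, and any external torque about the axle is negligible, so the system's angular momentum is conserved.
Added inertia Σmr² = (19.7)(1.77)² + (30.2)(1.23)² = 107.4 kg·m²; I_f = 849.0 + 107.4 = 956.4 kg·m².
ω_f = I_p ω_i / I_f = (849.0)(5.98) / 956.4 = 5.308 rad/s.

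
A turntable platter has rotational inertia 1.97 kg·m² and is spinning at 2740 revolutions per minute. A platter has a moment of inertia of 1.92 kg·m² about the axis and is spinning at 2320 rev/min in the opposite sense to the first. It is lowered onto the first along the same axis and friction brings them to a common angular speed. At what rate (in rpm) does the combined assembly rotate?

No external torque acts about the common axis, so total angular momentum is conserved.
Taking A's sense as positive: L = (1.970)(2740) − (1.920)(2320) = 943.4 kg·m²·rpm.
Combined I = 1.970 + 1.920 = 3.890 kg·m².
ω_f = L / I = 943.4 / 3.890 = 242.5 rpm.

|ω_f| ≈ 243 rpm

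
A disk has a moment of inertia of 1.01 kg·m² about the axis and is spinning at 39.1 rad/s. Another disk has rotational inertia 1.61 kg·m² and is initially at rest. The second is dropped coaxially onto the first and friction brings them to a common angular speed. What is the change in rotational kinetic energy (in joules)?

ΔKE ≈ -474 J

The coupling torques are internal; angular momentum about the shared axis is conserved.
Taking A's sense as positive: L = (1.010)(39.1) = 39.49 kg·m²·rad/s.
Combined I = 1.010 + 1.610 = 2.620 kg·m².
ω_f = L / I = 39.49 / 2.620 = 15.07 rad/s.
KE_i = ½ΣIω² = 772.0 J; KE_f = ½(2.620)(15.07)² = 297.6 J.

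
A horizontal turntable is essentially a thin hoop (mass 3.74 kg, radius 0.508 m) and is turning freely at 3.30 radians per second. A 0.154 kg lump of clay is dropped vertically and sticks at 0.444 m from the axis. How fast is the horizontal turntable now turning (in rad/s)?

ω_f ≈ 3.20 rad/s

The added mass arrives with no angular momentum about the axis, and any external torque about the axis is negligible, so the system's angular momentum is conserved.
I_p = (3.74)(0.508)² = 0.9652 kg·m².
Added inertia Σmr² = (0.154)(0.444)² = 0.03036 kg·m²; I_f = 0.9652 + 0.03036 = 0.9955 kg·m².
ω_f = I_p ω_i / I_f = (0.9652)(3.30) / 0.9955 = 3.199 rad/s.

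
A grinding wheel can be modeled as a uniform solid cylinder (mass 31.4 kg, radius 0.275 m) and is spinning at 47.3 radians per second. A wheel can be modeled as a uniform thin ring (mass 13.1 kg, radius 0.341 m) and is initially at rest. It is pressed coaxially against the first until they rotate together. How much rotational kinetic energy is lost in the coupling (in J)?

ΔKE lost ≈ 746 J

The coupling torques are internal; angular momentum about the shared axis is conserved.
Moments of inertia: I_A = ½(31.4)(0.275)² = 1.187 kg·m²; I_B = (13.1)(0.341)² = 1.523 kg·m².
Taking A's sense as positive: L = (1.187)(47.3) = 56.16 kg·m²·rad/s.
Combined I = 1.187 + 1.523 = 2.711 kg·m².
ω_f = L / I = 56.16 / 2.711 = 20.72 rad/s.
KE_i = ½ΣIω² = 1328 J; KE_f = ½(2.711)(20.72)² = 581.8 J.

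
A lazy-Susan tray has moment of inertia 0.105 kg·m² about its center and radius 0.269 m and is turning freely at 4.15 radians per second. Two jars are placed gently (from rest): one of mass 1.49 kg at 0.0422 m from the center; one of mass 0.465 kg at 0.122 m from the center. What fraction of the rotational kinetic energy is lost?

fraction ≈ 0.0836

The added mass arrives with no angular momentum about the center, and any external torque about the center is negligible, so the system's angular momentum is conserved.
Added inertia Σmr² = (1.49)(0.0422)² + (0.465)(0.122)² = 0.009575 kg·m²; I_f = 0.1050 + 0.009575 = 0.1146 kg·m².
ω_f = I_p ω_i / I_f = (0.1050)(4.15) / 0.1146 = 3.803 rad/s.
KE_i = ½(0.1050)(4.150 rad/s)² = 0.9042 J; KE_f = ½(0.1146)(3.803)² = 0.8286 J.
Fraction lost = 0.08357.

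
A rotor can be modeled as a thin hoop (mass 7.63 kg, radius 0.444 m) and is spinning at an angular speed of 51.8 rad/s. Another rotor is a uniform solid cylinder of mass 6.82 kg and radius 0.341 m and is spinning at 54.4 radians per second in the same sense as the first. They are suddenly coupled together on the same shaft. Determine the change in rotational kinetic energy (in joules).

ΔKE ≈ -1.06 J

The coupling torques are internal; angular momentum about the shared axis is conserved.
Moments of inertia: I_A = (7.63)(0.444)² = 1.504 kg·m²; I_B = ½(6.82)(0.341)² = 0.3965 kg·m².
Taking A's sense as positive: L = (1.504)(51.8) + (0.3965)(54.4) = 99.49 kg·m²·rad/s.
Combined I = 1.504 + 0.3965 = 1.901 kg·m².
ω_f = L / I = 99.49 / 1.901 = 52.34 rad/s.
KE_i = ½ΣIω² = 2605 J; KE_f = ½(1.901)(52.34)² = 2604 J.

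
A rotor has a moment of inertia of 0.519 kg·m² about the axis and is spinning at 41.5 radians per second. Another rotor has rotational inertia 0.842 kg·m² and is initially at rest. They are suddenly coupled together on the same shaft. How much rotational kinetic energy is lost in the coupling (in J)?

No external torque acts about the common axis, so total angular momentum is conserved.
Taking A's sense as positive: L = (0.5190)(41.5) = 21.54 kg·m²·rad/s.
Combined I = 0.5190 + 0.8420 = 1.361 kg·m².
ω_f = L / I = 21.54 / 1.361 = 15.83 rad/s.
KE_i = ½ΣIω² = 446.9 J; KE_f = ½(1.361)(15.83)² = 170.4 J.

ΔKE lost ≈ 276 J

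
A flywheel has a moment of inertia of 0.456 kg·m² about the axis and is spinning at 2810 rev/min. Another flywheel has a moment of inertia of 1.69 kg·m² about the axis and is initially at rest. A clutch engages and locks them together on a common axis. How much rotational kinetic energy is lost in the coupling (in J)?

No external torque acts about the common axis, so total angular momentum is conserved.
Taking A's sense as positive: L = (0.4560)(2810) = 1281 kg·m²·rpm.
Combined I = 0.4560 + 1.690 = 2.146 kg·m².
ω_f = L / I = 1281 / 2.146 = 597.1 rpm.
KE_i = ½ΣIω² = 19740 J; KE_f = ½(2.146)(62.53)² = 4195 J.

ΔKE lost ≈ 15500 J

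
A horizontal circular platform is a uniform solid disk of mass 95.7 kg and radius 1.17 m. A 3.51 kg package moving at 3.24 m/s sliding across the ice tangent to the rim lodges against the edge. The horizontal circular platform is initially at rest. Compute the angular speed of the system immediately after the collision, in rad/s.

About the central axle the impulsive forces during the collision are internal, so angular momentum about that axis is conserved.
I_p = ½(95.7)(1.17)² = 65.50 kg·m². Taking the sense of the package's angular momentum as positive, L_{package} = m v R = (3.51)(3.24)(1.17) = 13.31 kg·m²/s.
L_i = 0 + 13.31 = 13.31 kg·m²/s.
After sticking, I_f = I_p + m R² = 65.50 + (3.51)(1.17)² = 70.31 kg·m².
ω_f = L_i / I_f = 13.31 / 70.31 = 0.1893 rad/s.

|ω_f| ≈ 0.189 rad/s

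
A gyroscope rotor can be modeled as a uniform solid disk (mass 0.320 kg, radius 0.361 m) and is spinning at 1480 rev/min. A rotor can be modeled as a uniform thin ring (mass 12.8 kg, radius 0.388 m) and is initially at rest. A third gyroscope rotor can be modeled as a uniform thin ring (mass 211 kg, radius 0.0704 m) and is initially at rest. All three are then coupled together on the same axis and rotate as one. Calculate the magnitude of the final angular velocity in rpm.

No external torque acts about the common axis, so total angular momentum is conserved.
Moments of inertia: I_A = ½(0.320)(0.361)² = 0.02085 kg·m²; I_B = (12.8)(0.388)² = 1.927 kg·m²; I_C = (211)(0.0704)² = 1.046 kg·m².
Taking A's sense as positive: L = (0.02085)(1480) = 30.86 kg·m²·rpm.
Combined I = 0.02085 + 1.927 + 1.046 = 2.994 kg·m².
ω_f = L / I = 30.86 / 2.994 = 10.31 rpm.

|ω_f| ≈ 10.3 rpm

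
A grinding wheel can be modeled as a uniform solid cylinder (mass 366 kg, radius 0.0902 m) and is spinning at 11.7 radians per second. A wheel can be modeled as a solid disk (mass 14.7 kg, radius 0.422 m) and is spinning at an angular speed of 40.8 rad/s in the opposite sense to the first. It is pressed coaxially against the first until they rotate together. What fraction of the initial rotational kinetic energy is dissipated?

No external torque acts about the common axis, so total angular momentum is conserved.
Moments of inertia: I_A = ½(366)(0.0902)² = 1.489 kg·m²; I_B = ½(14.7)(0.422)² = 1.309 kg·m².
Taking A's sense as positive: L = (1.489)(11.7) − (1.309)(40.8) = -35.98 kg·m²·rad/s.
Combined I = 1.489 + 1.309 = 2.798 kg·m².
ω_f = L / I = -35.98 / 2.798 = -12.86 rad/s.
KE_i = ½ΣIω² = 1191 J; KE_f = ½(2.798)(12.86)² = 231.4 J.
Fraction dissipated = (KE_i − KE_f)/KE_i = 0.8058.

fraction ≈ 0.806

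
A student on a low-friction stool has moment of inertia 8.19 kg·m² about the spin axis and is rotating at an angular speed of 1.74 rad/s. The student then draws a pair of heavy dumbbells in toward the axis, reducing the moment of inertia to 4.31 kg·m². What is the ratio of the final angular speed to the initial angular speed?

With no external torque about the axis, L is conserved: I₁ω₁ = I₂ω₂.
ω₂/ω₁ = I₁/I₂ = 8.190 / 4.310 = 1.900.

ω₂/ω₁ ≈ 1.90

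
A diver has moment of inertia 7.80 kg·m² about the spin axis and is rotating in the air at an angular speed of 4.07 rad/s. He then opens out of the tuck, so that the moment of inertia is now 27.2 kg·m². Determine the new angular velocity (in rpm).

ω₂ ≈ 11.1 rpm

No external torque acts about the spin axis, so angular momentum is conserved.
ω₂ = I₁ω₁ / I₂ = (7.800)(4.07 rad/s) / (27.20) = 1.167 rad/s = 11.15 rpm.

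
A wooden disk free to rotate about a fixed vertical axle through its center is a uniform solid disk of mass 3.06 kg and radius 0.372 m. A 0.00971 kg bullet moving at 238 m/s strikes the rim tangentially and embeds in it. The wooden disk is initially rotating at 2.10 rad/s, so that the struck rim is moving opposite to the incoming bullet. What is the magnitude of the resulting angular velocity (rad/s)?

|ω_f| ≈ 1.95 rad/s

The axle reaction passes through the axle and exerts no torque about it; angular momentum about the axle is conserved through the impact.
I_p = ½(3.06)(0.372)² = 0.2117 kg·m². Taking the sense of the bullet's angular momentum as positive, L_{bullet} = m v R = (0.00971)(238)(0.372) = 0.8597 kg·m²/s.
L_i = −I_p ω_p + m v R = −(0.2117)(2.10) + 0.8597 = 0.4151 kg·m²/s.
After sticking, I_f = I_p + m R² = 0.2117 + (0.00971)(0.372)² = 0.2131 kg·m².
ω_f = L_i / I_f = 0.4151 / 0.2131 = 1.948 rad/s.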